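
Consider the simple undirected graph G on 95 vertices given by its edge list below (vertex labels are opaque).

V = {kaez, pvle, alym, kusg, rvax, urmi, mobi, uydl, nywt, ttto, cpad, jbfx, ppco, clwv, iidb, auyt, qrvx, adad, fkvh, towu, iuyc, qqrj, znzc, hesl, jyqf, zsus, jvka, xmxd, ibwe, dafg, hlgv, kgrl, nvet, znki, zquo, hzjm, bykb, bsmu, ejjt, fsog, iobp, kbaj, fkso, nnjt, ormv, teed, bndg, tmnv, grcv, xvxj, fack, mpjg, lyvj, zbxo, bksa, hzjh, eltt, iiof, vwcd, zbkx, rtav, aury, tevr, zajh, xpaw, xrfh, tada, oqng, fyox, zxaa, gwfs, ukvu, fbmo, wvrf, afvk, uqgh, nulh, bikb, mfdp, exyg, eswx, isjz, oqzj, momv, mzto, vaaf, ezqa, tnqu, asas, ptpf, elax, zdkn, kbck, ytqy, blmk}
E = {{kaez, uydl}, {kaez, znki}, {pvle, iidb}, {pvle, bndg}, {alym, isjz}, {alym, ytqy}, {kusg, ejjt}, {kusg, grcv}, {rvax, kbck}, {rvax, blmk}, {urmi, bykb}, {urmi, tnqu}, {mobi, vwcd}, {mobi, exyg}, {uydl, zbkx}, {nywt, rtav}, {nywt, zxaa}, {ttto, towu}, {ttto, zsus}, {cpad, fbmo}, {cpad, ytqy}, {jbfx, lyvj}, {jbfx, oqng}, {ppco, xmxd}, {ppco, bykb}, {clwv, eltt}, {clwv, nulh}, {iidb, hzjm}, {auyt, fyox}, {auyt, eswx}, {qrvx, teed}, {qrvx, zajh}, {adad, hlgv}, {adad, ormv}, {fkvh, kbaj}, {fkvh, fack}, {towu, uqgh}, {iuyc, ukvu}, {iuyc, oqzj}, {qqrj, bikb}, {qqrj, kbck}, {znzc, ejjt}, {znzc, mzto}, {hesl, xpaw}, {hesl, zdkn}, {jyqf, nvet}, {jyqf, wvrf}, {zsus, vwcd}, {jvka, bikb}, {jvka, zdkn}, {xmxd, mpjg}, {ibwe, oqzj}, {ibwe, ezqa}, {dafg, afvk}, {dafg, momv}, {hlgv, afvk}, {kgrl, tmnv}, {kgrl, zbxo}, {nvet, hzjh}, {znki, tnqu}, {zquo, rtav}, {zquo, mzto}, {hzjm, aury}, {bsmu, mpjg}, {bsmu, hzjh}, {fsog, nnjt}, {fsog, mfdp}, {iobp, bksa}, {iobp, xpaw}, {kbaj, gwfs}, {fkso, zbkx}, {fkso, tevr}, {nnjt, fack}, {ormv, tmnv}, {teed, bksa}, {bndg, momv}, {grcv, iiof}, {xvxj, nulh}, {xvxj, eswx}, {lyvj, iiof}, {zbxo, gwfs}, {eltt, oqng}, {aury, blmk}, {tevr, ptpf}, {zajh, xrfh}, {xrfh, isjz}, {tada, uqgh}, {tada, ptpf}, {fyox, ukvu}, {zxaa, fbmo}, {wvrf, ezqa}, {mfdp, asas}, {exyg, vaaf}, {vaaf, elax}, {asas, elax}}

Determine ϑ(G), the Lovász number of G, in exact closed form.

95*cos(pi/95)/(cos(pi/95) + 1)

deg(auyt) = 2; N(auyt) = {fyox, eswx}.
N(mpjg) = {xmxd, bsmu}, |N(mpjg)| = 2.
N(hzjh) = {nvet, bsmu}, |N(hzjh)| = 2.
deg(iuyc) = 2; N(iuyc) = {ukvu, oqzj}.
95-vertex 2-regular graph: the odd cycle C_{95}.
spec(A) ≈ [2.0, 1.9956, 1.9825, 1.9608, 1.9304, 1.8916, 1.8446, 1.7895, 1.7265, 1.656, 1.5783, 1.4936, 1.4025, 1.3052, 1.2022, 1.0939, 0.9808, 0.8635, 0.7424, 0.618, 0.491, 0.3618, 0.231, 0.0992, -0.0331, -0.1652, -0.2965, -0.4266, -0.5548, -0.6806, -0.8034, -0.9227, -1.0379, -1.1487, -1.2544, -1.3546, -1.4489, -1.5368, -1.618, -1.6922, -1.7589, -1.818, -1.8691, -1.9121, -1.9467, -1.9727, -1.9902, -1.9989] (distinct, 4 d.p.).
With N=95: ϑ(G) = 95·(-(-1)*2*cos(pi/95))/(2−(-2*cos(pi/95))) = 95*cos(pi/95)/(cos(pi/95) + 1).
ϑ(G) ≈ 47.48701.
47 ≤ 95*cos(pi/95)/(cos(pi/95) + 1) ≤ 48: both strict.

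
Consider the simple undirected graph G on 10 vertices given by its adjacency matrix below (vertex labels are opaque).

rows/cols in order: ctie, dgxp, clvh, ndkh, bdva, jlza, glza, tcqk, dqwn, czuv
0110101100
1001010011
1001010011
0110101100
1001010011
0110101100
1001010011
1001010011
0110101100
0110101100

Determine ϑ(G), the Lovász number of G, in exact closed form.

5

N(czuv) = {dgxp, clvh, bdva, glza, tcqk}, |N(czuv)| = 5.
N(tcqk) = {ctie, ndkh, jlza, dqwn, czuv}, |N(tcqk)| = 5.
Vertex ctie has 5 neighbors: dgxp, clvh, bdva, glza, tcqk.
Vertex bdva has 5 neighbors: ctie, ndkh, jlza, dqwn, czuv.
2 parts of sizes [5, 5]; α(G) = 5 = ϑ (perfect).
ϑ(G) ≈ 5.00000000.
Sandwich: α(G)=5 ≤ ϑ(G)=5 ≤ χ(Ḡ)=5 (collapsed).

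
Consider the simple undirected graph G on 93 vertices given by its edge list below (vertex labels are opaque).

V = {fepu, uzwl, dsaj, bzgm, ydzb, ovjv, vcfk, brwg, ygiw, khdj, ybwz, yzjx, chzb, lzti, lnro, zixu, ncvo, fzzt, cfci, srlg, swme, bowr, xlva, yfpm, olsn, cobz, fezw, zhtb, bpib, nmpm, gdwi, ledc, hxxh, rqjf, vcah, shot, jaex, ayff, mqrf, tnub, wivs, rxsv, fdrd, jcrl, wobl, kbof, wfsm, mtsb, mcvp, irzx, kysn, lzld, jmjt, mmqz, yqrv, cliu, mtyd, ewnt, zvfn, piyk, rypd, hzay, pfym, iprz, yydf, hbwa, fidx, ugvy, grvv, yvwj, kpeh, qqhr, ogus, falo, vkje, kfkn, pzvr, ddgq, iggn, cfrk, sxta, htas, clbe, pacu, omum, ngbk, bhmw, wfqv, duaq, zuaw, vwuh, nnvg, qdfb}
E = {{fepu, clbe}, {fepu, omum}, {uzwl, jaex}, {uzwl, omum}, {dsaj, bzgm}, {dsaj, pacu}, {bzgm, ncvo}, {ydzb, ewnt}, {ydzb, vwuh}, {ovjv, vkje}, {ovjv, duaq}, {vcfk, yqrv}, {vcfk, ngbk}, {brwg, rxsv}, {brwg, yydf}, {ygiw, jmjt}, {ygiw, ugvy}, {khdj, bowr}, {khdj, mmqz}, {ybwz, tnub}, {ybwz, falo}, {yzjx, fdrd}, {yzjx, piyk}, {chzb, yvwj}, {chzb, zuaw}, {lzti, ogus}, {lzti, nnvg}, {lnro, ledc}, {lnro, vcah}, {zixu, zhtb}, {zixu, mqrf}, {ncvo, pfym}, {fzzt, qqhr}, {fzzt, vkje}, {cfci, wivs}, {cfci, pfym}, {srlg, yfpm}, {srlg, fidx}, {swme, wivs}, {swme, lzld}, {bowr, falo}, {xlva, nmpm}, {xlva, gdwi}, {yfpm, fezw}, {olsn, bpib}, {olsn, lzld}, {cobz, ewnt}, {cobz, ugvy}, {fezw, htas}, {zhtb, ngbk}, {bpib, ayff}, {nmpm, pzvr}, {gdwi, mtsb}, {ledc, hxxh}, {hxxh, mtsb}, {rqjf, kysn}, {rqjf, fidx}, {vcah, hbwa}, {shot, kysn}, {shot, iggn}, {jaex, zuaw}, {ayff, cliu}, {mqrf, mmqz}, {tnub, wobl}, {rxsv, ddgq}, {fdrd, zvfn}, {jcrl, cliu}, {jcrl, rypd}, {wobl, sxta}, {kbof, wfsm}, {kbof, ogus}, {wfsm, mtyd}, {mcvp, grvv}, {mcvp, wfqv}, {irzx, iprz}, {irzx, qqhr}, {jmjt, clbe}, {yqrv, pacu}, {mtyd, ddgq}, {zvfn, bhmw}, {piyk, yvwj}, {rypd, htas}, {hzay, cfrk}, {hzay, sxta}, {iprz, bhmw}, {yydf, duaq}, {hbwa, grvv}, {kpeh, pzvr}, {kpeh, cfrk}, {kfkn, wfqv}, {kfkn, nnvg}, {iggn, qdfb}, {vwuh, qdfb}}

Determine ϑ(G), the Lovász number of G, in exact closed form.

93*cos(pi/93)/(cos(pi/93) + 1)

N(kbof) = {wfsm, ogus}, |N(kbof)| = 2.
deg(ncvo) = 2; N(ncvo) = {bzgm, pfym}.
N(brwg) = {rxsv, yydf}, |N(brwg)| = 2.
N(pzvr) = {nmpm, kpeh}, |N(pzvr)| = 2.
2-regular, N=93; connected 2-regular on 93 ⇒ C_{93}.
The 47 distinct eigenvalues: [2.0, 1.995, 1.982, 1.959, 1.927, 1.887, 1.838, 1.78, 1.715, 1.642, 1.561, 1.473, 1.378, 1.277, 1.17, 1.058, 0.941, 0.82, 0.695, 0.566, 0.436, 0.303, 0.169, 0.034, -0.101, -0.236, -0.369, -0.501, -0.631, -0.758, -0.881, -1.0, -1.115, -1.224, -1.328, -1.426, -1.518, -1.602, -1.679, -1.749, -1.81, -1.864, -1.908, -1.944, -1.972, -1.99, -1.999].
λ_max=2, λ_min=-2*cos(pi/93); ϑ = −93·λ_min/(λ_max−λ_min) = 93*cos(pi/93)/(cos(pi/93) + 1).
= 46.4867319… (decimal).
Sandwich: α(G)=46 ≤ ϑ(G)=93*cos(pi/93)/(cos(pi/93) + 1) ≤ χ(Ḡ)=47 (both strict).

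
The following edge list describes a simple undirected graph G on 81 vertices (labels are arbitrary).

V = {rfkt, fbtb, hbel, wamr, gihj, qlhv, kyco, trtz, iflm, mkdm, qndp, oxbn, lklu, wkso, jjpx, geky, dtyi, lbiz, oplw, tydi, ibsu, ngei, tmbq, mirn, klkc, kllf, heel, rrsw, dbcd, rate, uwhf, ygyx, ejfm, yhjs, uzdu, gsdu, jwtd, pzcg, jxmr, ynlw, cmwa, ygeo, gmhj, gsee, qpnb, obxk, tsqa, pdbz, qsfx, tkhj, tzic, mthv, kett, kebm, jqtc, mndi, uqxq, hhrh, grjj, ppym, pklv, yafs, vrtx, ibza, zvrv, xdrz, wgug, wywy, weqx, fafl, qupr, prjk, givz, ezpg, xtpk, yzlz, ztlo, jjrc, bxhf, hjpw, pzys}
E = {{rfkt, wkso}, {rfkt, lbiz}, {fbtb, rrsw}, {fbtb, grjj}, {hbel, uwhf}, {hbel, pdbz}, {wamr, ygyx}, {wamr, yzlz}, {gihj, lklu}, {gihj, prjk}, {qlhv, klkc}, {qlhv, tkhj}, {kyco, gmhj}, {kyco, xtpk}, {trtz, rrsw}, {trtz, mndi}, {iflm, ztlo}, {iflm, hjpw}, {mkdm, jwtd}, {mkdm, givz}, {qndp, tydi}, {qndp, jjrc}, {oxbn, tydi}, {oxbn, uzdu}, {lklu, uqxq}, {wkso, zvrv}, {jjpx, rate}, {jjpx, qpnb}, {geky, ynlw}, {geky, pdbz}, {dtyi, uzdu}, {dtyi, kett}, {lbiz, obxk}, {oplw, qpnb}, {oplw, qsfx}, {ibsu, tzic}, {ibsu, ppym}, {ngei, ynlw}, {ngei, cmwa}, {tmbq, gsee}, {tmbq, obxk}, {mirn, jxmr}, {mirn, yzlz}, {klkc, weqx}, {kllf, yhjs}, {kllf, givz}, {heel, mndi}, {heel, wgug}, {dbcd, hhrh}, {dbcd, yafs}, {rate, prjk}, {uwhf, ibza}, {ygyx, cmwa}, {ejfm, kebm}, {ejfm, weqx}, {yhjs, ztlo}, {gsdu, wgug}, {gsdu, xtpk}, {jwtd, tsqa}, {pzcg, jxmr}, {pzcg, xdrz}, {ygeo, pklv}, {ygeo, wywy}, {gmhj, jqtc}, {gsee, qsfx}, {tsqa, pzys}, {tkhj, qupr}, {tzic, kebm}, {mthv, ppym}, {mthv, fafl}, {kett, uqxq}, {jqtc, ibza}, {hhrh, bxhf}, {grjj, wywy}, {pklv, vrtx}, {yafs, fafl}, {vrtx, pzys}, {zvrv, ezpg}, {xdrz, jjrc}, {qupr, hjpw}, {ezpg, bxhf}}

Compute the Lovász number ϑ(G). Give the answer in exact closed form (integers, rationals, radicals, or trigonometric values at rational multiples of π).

81*cos(pi/81)/(cos(pi/81) + 1)

Vertex ztlo has 2 neighbors: iflm, yhjs.
Vertex grjj has 2 neighbors: fbtb, wywy.
N(ezpg) = {zvrv, bxhf}, |N(ezpg)| = 2.
Vertex ngei has 2 neighbors: ynlw, cmwa.
deg(v) = 2 for all v (|V|=81); the odd cycle C_{81}.
The 41 distinct eigenvalues: [2.0, 1.994, 1.976, 1.9461, 1.9045, 1.8514, 1.7873, 1.7123, 1.6271, 1.5321, 1.4279, 1.315, 1.1943, 1.0664, 0.9321, 0.7922, 0.6475, 0.4989, 0.3473, 0.1936, 0.0388, -0.1163, -0.2707, -0.4234, -0.5736, -0.7204, -0.8628, -1.0, -1.1312, -1.2556, -1.3725, -1.4811, -1.5808, -1.671, -1.7511, -1.8207, -1.8794, -1.9267, -1.9625, -1.9865, -1.9985].
ϑ = −N·λ_min/(λ_max−λ_min) = −81·(-2*cos(pi/81))/(2−(-2*cos(pi/81))) = 81*cos(pi/81)/(cos(pi/81) + 1).
≈ 40.484765310 (to 9 d.p.).
40 ≤ 81*cos(pi/81)/(cos(pi/81) + 1) ≤ 41: both strict.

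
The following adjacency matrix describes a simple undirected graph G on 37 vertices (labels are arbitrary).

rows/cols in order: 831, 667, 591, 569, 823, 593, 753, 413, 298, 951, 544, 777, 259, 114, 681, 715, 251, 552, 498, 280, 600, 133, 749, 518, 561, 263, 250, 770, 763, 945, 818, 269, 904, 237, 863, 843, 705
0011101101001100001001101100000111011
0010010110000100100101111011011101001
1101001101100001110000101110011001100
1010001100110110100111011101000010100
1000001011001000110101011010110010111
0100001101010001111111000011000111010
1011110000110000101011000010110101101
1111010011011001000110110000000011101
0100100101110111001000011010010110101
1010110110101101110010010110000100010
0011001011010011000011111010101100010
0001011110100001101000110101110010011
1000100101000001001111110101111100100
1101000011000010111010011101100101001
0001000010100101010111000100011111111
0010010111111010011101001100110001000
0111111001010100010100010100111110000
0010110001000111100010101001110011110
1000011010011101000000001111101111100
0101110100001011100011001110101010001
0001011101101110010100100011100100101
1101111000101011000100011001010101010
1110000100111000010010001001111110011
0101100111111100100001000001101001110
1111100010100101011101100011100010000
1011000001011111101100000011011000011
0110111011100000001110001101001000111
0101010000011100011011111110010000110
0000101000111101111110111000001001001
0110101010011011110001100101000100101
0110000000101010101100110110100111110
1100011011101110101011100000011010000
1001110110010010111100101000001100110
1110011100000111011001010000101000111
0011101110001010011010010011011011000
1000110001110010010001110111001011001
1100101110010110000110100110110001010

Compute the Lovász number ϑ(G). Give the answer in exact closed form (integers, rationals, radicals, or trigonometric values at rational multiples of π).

sqrt(37)

N(904) = {831, 569, 823, 593, 413, 298, 777, 681, 251, 552, 498, 280, 749, 561, 818, 269, 863, 843}, |N(904)| = 18.
N(498) = {831, 593, 753, 298, 777, 259, 114, 715, 561, 263, 250, 770, 763, 818, 269, 904, 237, 863}, |N(498)| = 18.
N(569) = {831, 591, 753, 413, 544, 777, 114, 681, 251, 280, 600, 133, 518, 561, 263, 770, 904, 863}, |N(569)| = 18.
Vertex 753 has 18 neighbors: 831, 591, 569, 823, 593, 544, 777, 251, 498, 600, 133, 250, 763, 945, 269, 237, 863, 705.
18-regular, N=37; Paley(37): SR with (k,λ,μ)=(18,8,9).
The 3 distinct eigenvalues: [18.0, 2.54138, -3.54138].
λ_max=18, λ_min=-sqrt(37)/2 - 1/2; ϑ = −37·λ_min/(λ_max−λ_min) = sqrt(37).
≈ 6.08276253 (to 8 d.p.).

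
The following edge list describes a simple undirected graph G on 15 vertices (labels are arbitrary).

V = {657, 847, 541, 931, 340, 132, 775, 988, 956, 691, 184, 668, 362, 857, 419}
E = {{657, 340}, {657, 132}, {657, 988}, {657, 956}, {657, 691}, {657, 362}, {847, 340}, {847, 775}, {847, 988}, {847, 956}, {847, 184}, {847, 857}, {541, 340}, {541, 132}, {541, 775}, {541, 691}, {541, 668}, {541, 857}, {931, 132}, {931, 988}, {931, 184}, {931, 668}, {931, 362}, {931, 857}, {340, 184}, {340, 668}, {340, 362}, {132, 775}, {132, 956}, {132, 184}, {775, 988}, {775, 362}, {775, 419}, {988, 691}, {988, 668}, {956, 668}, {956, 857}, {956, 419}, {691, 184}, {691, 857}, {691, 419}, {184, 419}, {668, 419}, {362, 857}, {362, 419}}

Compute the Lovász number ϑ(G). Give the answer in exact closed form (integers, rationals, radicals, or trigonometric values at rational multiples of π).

N(132) = {657, 541, 931, 775, 956, 184}, |N(132)| = 6.
Vertex 668 has 6 neighbors: 541, 931, 340, 988, 956, 419.
Vertex 419 has 6 neighbors: 775, 956, 691, 184, 668, 362.
N(988) = {657, 847, 931, 775, 691, 668}, |N(988)| = 6.
Every vertex has degree 6 (N=15); Kneser K(6,2) on C(6,2)=15 vertices.
A has 3 distinct eigenvalues ≈ [6.0, 1.0, -3.0].
With N=15: ϑ(G) = 15·(-1*(-3))/(6−(-3)) = 5.
≈ 5.000000000 (to 9 d.p.).

5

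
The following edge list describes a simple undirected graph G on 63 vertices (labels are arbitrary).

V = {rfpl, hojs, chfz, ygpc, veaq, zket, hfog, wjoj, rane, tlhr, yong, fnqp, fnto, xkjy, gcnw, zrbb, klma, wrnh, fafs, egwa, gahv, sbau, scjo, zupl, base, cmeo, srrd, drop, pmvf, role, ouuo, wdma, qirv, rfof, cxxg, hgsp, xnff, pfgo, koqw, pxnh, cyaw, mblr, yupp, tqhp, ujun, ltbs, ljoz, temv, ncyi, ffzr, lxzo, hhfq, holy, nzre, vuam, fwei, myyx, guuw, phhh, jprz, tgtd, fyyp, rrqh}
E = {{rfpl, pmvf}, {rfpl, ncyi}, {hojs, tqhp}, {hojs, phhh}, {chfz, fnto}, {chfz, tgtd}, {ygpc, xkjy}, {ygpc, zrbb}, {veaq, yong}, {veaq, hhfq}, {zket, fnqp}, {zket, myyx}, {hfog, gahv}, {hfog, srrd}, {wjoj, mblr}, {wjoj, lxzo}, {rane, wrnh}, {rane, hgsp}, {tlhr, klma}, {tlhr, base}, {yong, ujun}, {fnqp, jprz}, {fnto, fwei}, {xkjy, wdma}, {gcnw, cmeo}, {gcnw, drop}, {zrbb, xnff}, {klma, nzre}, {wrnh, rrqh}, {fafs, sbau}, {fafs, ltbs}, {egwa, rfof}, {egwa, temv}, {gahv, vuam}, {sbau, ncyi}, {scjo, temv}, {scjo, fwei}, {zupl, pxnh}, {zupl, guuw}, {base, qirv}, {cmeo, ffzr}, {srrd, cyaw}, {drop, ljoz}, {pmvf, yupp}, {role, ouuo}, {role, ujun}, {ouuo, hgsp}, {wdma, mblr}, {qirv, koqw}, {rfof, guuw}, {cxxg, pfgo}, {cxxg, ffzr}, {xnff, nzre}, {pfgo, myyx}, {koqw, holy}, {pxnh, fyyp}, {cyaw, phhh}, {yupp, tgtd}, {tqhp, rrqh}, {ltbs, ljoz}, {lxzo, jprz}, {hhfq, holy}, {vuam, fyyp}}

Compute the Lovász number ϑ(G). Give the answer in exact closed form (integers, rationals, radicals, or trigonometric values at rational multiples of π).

63*cos(pi/63)/(cos(pi/63) + 1)

Vertex koqw has 2 neighbors: qirv, holy.
N(sbau) = {fafs, ncyi}, |N(sbau)| = 2.
N(gcnw) = {cmeo, drop}, |N(gcnw)| = 2.
N(role) = {ouuo, ujun}, |N(role)| = 2.
Every vertex has degree 2 (N=63); this is C_{63}, the 63-cycle.
spec(A) ≈ [2.0, 1.9901, 1.9603, 1.9111, 1.843, 1.7564, 1.6525, 1.5321, 1.3965, 1.247, 1.0851, 0.9124, 0.7307, 0.5417, 0.3473, 0.1495, -0.0499, -0.2487, -0.445, -0.637, -0.8226, -1.0, -1.1675, -1.3234, -1.4661, -1.5943, -1.7066, -1.8019, -1.8794, -1.9382, -1.9777, -1.9975] (distinct, 4 d.p.).
Lovász: ϑ = −63(-2*cos(pi/63))/(2+-(-1)*2*cos(pi/63)) = 63*cos(pi/63)/(cos(pi/63) + 1).
ϑ(G) ≈ 31.48040933.
Lovász sandwich 31 ≤ 63*cos(pi/63)/(cos(pi/63) + 1) ≤ 32: both strict.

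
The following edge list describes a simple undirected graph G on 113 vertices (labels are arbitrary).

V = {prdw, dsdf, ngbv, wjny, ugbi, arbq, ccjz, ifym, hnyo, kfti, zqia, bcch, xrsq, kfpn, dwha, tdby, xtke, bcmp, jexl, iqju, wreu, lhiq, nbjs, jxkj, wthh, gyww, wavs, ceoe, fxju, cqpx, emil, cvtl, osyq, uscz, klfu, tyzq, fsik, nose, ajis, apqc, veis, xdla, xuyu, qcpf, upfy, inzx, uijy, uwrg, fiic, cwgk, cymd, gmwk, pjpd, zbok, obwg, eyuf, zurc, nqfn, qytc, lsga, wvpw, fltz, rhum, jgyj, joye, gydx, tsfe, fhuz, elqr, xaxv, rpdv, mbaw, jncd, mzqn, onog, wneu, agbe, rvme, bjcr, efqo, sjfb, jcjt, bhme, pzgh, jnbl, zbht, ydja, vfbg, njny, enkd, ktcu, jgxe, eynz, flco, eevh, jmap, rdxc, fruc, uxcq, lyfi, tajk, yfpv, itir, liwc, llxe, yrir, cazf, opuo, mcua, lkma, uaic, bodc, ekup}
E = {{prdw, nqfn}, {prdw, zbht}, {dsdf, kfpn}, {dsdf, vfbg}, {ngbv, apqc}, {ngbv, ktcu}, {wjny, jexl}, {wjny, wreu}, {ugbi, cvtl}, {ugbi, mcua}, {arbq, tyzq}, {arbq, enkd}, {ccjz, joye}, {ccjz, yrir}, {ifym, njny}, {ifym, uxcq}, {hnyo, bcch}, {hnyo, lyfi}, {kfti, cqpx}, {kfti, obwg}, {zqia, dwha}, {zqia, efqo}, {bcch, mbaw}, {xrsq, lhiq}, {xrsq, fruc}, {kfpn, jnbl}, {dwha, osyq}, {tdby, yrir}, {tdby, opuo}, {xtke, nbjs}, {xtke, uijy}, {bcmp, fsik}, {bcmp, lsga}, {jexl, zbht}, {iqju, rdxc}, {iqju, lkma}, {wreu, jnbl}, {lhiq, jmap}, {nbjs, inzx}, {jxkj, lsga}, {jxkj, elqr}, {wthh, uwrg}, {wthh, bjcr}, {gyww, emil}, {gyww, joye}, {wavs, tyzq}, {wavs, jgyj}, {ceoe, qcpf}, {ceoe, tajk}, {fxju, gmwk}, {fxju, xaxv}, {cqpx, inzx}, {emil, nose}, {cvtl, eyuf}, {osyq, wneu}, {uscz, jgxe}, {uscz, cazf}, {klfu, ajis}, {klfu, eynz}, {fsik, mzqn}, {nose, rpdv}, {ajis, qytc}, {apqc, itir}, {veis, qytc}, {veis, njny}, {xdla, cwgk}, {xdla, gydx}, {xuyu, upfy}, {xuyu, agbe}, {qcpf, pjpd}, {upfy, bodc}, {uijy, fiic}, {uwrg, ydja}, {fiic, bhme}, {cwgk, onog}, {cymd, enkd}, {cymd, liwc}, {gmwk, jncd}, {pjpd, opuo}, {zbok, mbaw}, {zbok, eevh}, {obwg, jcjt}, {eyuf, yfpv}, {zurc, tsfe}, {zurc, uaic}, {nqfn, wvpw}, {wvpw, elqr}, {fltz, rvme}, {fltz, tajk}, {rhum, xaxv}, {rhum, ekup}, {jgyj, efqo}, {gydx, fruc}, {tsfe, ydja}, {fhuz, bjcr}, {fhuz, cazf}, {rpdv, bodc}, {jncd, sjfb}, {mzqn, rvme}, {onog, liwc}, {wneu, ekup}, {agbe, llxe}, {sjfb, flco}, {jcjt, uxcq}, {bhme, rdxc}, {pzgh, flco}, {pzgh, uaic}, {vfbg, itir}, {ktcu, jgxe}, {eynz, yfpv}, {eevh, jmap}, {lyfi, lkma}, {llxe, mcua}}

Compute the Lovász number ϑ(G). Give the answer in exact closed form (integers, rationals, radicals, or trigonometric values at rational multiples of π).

N(wneu) = {osyq, ekup}, |N(wneu)| = 2.
Vertex rpdv has 2 neighbors: nose, bodc.
Vertex wreu has 2 neighbors: wjny, jnbl.
Vertex mzqn has 2 neighbors: fsik, rvme.
deg(v) = 2 for all v (|V|=113); this is C_{113}, the 113-cycle.
spec(A) ≈ [2.0, 1.99691, 1.98765, 1.97224, 1.95074, 1.9232, 1.88973, 1.85041, 1.80537, 1.75475, 1.69871, 1.63742, 1.57106, 1.49985, 1.42401, 1.34376, 1.25936, 1.17107, 1.07915, 0.98391, 0.88562, 0.78459, 0.68114, 0.57558, 0.46824, 0.35946, 0.24956, 0.1389, 0.0278, -0.08338, -0.1943, -0.30463, -0.41401, -0.52211, -0.6286, -0.73315, -0.83543, -0.93512, -1.03193, -1.12555, -1.21568, -1.30206, -1.38442, -1.4625, -1.53605, -1.60486, -1.66871, -1.7274, -1.78075, -1.8286, -1.87079, -1.9072, -1.93772, -1.96225, -1.98071, -1.99305, -1.99923] (distinct, 5 d.p.).
With N=113: ϑ(G) = 113·(-(-1)*2*cos(pi/113))/(2−(-2*cos(pi/113))) = 113*cos(pi/113)/(cos(pi/113) + 1).
≈ 56.4891 (to 4 d.p.).
Lovász sandwich 56 ≤ 113*cos(pi/113)/(cos(pi/113) + 1) ≤ 57: both strict.

113*cos(pi/113)/(cos(pi/113) + 1)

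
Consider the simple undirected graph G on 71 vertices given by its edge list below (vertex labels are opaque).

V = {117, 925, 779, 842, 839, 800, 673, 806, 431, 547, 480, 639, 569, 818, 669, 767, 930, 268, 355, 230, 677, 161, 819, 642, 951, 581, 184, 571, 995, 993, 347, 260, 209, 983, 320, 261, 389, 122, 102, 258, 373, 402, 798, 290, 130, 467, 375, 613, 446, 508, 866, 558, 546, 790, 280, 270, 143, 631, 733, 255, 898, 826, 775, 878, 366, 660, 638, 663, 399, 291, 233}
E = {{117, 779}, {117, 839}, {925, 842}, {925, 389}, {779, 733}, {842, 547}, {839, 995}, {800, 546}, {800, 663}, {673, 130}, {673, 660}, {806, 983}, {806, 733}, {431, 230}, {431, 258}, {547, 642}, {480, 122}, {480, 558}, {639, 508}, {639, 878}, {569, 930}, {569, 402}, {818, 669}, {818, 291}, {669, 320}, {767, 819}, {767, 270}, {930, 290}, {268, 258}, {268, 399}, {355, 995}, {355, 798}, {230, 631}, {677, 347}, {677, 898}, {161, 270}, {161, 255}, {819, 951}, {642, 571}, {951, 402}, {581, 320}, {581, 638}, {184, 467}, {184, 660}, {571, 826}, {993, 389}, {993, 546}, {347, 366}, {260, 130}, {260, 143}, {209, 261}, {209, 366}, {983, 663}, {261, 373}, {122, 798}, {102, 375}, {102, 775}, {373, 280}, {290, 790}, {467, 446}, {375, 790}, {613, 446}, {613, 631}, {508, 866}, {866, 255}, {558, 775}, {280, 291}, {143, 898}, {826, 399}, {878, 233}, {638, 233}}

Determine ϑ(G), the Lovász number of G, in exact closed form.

71*cos(pi/71)/(cos(pi/71) + 1)

deg(117) = 2; N(117) = {779, 839}.
N(898) = {677, 143}, |N(898)| = 2.
deg(878) = 2; N(878) = {639, 233}.
N(826) = {571, 399}, |N(826)| = 2.
2-regular, N=71; connected 2-regular on 71 ⇒ C_{71}.
Distinct eigenvalues (to 4 d.p.): [2.0, 1.9922, 1.9688, 1.9299, 1.876, 1.8074, 1.7246, 1.6284, 1.5194, 1.3985, 1.2666, 1.1249, 0.9743, 0.8162, 0.6516, 0.4819, 0.3085, 0.1326, -0.0442, -0.2208, -0.3956, -0.5673, -0.7346, -0.8961, -1.0507, -1.1969, -1.3339, -1.4604, -1.5754, -1.6781, -1.7677, -1.8435, -1.9048, -1.9513, -1.9824, -1.998].
Lovász (edge-transitive): ϑ = −71·(-2*cos(pi/71))/((2)−(-2*cos(pi/71))) = 71*cos(pi/71)/(cos(pi/71) + 1).
= 35.482618264… (decimal).
Check 35 ≤ 71*cos(pi/71)/(cos(pi/71) + 1) ≤ 36: both strict.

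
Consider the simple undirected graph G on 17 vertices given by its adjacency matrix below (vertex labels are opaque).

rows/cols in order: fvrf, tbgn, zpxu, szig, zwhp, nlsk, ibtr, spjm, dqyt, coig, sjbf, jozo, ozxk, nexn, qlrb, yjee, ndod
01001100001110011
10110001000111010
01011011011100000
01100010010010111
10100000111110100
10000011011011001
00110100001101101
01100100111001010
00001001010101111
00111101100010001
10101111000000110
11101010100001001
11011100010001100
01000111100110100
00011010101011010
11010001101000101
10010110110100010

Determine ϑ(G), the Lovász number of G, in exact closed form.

sqrt(17)

N(qlrb) = {szig, zwhp, ibtr, dqyt, sjbf, ozxk, nexn, yjee}, |N(qlrb)| = 8.
Vertex zwhp has 8 neighbors: fvrf, zpxu, dqyt, coig, sjbf, jozo, ozxk, qlrb.
N(tbgn) = {fvrf, zpxu, szig, spjm, jozo, ozxk, nexn, yjee}, |N(tbgn)| = 8.
Vertex szig has 8 neighbors: tbgn, zpxu, ibtr, coig, ozxk, qlrb, yjee, ndod.
deg(v) = 8 for all v (|V|=17); SR(17,8,3,4) — a Paley graph.
spec(A) ≈ [8.0, 1.561553, -2.561553] (distinct, 6 d.p.).
ϑ = −N·λ_min/(λ_max−λ_min) = −17·(-sqrt(17)/2 - 1/2)/(8−(-sqrt(17)/2 - 1/2)) = sqrt(17).
= 4.1231056… (decimal).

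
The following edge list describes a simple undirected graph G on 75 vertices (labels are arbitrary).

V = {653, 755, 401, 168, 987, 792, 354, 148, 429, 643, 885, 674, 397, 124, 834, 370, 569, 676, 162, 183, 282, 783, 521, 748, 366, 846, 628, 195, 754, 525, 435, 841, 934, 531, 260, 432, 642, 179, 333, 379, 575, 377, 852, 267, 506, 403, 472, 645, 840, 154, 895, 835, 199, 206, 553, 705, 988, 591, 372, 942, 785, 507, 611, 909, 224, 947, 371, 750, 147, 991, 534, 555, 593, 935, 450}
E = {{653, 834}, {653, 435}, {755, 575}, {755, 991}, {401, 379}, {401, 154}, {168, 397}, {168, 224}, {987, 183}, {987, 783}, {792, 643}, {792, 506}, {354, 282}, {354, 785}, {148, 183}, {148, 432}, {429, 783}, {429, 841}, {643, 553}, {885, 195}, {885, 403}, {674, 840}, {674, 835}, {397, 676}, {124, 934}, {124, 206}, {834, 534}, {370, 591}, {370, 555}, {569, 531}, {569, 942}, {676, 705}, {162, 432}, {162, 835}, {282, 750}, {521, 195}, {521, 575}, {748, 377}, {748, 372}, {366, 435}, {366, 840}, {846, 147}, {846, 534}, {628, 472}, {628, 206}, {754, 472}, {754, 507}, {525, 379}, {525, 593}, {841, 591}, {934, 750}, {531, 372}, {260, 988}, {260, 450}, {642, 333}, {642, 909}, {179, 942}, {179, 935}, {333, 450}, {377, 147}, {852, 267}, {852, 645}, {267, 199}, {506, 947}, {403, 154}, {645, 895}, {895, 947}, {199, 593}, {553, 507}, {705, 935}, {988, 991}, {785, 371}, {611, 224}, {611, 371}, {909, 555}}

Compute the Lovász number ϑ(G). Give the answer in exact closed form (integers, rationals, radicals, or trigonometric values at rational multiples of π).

deg(750) = 2; N(750) = {282, 934}.
deg(371) = 2; N(371) = {785, 611}.
Vertex 645 has 2 neighbors: 852, 895.
deg(934) = 2; N(934) = {124, 750}.
75-vertex 2-regular graph: the odd cycle C_{75}.
Distinct eigenvalues (to 6 d.p.): [2.0, 1.992986, 1.971992, 1.937166, 1.888753, 1.827091, 1.752613, 1.665842, 1.567387, 1.457937, 1.338261, 1.209198, 1.071654, 0.926592, 0.775031, 0.618034, 0.456702, 0.292166, 0.125581, -0.041885, -0.209057, -0.374763, -0.53784, -0.697144, -0.851559, -1.0, -1.141427, -1.274848, -1.399327, -1.51399, -1.618034, -1.710729, -1.791424, -1.859553, -1.914639, -1.956295, -1.984229, -1.998246].
Lovász (edge-transitive): ϑ = −75·(-2*cos(pi/75))/((2)−(-2*cos(pi/75))) = 75*cos(pi/75)/(cos(pi/75) + 1).
≈ 37.4835458 (to 7 d.p.).
Lovász sandwich 37 ≤ 75*cos(pi/75)/(cos(pi/75) + 1) ≤ 38: both strict.

75*cos(pi/75)/(cos(pi/75) + 1)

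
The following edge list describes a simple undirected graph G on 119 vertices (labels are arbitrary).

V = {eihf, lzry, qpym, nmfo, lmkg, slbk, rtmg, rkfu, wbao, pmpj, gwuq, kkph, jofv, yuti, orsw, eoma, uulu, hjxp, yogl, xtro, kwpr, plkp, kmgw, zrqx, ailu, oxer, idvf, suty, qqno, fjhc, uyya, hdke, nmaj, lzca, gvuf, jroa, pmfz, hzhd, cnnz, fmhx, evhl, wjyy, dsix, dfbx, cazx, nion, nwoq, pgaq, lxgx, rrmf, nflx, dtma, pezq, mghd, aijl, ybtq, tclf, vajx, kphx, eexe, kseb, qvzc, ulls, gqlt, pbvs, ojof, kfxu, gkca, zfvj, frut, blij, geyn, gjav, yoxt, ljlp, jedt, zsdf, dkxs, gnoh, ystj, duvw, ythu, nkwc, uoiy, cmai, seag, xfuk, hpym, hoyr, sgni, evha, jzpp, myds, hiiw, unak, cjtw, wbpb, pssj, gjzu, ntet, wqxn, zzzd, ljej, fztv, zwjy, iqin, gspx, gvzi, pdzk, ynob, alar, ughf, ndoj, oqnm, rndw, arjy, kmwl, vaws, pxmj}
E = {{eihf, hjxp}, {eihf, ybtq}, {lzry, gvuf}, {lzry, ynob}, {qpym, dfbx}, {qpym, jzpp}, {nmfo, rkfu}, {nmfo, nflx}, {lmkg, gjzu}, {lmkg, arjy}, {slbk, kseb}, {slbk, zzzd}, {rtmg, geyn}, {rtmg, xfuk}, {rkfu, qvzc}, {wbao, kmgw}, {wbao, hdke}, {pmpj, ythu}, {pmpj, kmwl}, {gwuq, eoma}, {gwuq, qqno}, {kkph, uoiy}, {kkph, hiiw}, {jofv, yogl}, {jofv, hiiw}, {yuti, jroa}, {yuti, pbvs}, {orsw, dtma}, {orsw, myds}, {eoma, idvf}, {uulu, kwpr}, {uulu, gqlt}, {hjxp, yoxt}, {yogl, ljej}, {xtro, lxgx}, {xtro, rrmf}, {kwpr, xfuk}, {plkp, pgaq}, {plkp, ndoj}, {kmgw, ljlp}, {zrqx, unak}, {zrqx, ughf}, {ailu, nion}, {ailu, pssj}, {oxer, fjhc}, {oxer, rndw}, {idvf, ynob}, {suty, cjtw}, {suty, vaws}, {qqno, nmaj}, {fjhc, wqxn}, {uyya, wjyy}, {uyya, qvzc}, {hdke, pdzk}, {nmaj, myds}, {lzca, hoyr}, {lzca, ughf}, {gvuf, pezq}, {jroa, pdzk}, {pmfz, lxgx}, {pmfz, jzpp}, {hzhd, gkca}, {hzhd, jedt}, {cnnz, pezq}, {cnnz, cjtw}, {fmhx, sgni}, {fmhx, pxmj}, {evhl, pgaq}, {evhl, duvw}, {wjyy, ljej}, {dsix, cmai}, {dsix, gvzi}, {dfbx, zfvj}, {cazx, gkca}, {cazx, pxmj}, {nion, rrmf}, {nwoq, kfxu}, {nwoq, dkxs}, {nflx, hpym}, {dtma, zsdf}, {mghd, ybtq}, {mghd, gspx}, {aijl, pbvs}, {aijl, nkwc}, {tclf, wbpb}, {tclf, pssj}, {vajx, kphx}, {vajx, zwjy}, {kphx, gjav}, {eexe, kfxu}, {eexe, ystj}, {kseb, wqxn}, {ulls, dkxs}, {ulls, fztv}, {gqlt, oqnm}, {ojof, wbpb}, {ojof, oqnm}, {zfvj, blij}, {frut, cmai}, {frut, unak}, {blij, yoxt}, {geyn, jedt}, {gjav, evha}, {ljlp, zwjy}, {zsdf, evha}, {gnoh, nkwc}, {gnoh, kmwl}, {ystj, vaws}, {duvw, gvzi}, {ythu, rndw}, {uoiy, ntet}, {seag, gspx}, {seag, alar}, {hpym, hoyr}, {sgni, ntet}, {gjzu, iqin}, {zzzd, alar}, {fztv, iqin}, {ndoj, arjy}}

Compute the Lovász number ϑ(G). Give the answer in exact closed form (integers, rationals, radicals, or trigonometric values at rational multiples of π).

deg(suty) = 2; N(suty) = {cjtw, vaws}.
Vertex gkca has 2 neighbors: hzhd, cazx.
Vertex yoxt has 2 neighbors: hjxp, blij.
deg(cmai) = 2; N(cmai) = {dsix, frut}.
119-vertex 2-regular graph: a single 119-cycle (edge-transitive).
The 60 distinct eigenvalues: [2.0, 1.997213, 1.988859, 1.974962, 1.95556, 1.930708, 1.900475, 1.864944, 1.824216, 1.778403, 1.727634, 1.672049, 1.611804, 1.547067, 1.478018, 1.404849, 1.327765, 1.24698, 1.162719, 1.075218, 0.984719, 0.891477, 0.795749, 0.697804, 0.597914, 0.496357, 0.393417, 0.28938, 0.184537, 0.079179, -0.026399, -0.131904, -0.237041, -0.341517, -0.445042, -0.547326, -0.648085, -0.747037, -0.843907, -0.938425, -1.030328, -1.119358, -1.205269, -1.287821, -1.366783, -1.441936, -1.51307, -1.579986, -1.642499, -1.700434, -1.75363, -1.801938, -1.845223, -1.883366, -1.916259, -1.943812, -1.965946, -1.982601, -1.993731, -1.999303].
λ_max=2, λ_min=-2*cos(pi/119); ϑ = −119·λ_min/(λ_max−λ_min) = 119*cos(pi/119)/(cos(pi/119) + 1).
ϑ(G) ≈ 59.4896316.
α=59, χ(Ḡ)=60; ϑ=119*cos(pi/119)/(cos(pi/119) + 1) lies between (both strict).

119*cos(pi/119)/(cos(pi/119) + 1)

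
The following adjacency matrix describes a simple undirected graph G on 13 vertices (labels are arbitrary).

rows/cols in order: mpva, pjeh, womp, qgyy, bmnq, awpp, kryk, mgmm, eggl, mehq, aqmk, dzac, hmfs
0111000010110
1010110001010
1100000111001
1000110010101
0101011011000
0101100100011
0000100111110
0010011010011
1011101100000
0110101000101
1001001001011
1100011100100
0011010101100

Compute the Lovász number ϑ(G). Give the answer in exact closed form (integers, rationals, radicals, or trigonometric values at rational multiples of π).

Vertex dzac has 6 neighbors: mpva, pjeh, awpp, kryk, mgmm, aqmk.
deg(kryk) = 6; N(kryk) = {bmnq, mgmm, eggl, mehq, aqmk, dzac}.
N(mpva) = {pjeh, womp, qgyy, eggl, aqmk, dzac}, |N(mpva)| = 6.
Vertex bmnq has 6 neighbors: pjeh, qgyy, awpp, kryk, eggl, mehq.
deg(v) = 6 for all v (|V|=13); strongly regular (13,6,2,3).
A has 3 distinct eigenvalues ≈ [6.0, 1.30278, -2.30278].
ϑ = −N·λ_min/(λ_max−λ_min) = −13·(-sqrt(13)/2 - 1/2)/(6−(-sqrt(13)/2 - 1/2)) = sqrt(13).
≈ 3.6056 (to 4 d.p.).

sqrt(13)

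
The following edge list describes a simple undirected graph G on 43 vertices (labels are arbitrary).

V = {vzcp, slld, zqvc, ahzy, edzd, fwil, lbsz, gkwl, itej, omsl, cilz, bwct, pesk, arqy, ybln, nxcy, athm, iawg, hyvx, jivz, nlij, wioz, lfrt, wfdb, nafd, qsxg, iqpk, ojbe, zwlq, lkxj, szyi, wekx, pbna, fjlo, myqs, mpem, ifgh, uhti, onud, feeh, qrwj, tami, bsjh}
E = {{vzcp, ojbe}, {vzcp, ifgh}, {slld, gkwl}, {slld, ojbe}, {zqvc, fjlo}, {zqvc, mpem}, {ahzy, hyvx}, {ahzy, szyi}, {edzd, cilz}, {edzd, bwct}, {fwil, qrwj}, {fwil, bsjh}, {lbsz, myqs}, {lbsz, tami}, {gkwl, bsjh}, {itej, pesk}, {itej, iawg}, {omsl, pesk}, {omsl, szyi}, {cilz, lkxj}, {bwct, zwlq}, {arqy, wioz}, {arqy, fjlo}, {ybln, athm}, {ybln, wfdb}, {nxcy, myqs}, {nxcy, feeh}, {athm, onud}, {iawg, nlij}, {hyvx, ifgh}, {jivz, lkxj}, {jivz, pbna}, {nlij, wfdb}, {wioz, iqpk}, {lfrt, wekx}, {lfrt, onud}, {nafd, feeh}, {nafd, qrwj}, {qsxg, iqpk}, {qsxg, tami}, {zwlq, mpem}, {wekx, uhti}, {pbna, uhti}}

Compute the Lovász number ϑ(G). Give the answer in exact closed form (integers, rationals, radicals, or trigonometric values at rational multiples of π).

deg(szyi) = 2; N(szyi) = {ahzy, omsl}.
N(wekx) = {lfrt, uhti}, |N(wekx)| = 2.
deg(vzcp) = 2; N(vzcp) = {ojbe, ifgh}.
deg(edzd) = 2; N(edzd) = {cilz, bwct}.
G on 43 vertices is 2-regular; this is C_{43}, the 43-cycle.
spec(A) ≈ [2.0, 1.979, 1.915, 1.811, 1.668, 1.49, 1.279, 1.042, 0.782, 0.506, 0.219, -0.073, -0.363, -0.646, -0.914, -1.164, -1.388, -1.583, -1.744, -1.868, -1.952, -1.995] (distinct, 3 d.p.).
ϑ = −N·λ_min/(λ_max−λ_min) = −43·(-2*cos(pi/43))/(2−(-2*cos(pi/43))) = 43*cos(pi/43)/(cos(pi/43) + 1).
Numerically 21.471283746.
Sandwich: α(G)=21 ≤ ϑ(G)=43*cos(pi/43)/(cos(pi/43) + 1) ≤ χ(Ḡ)=22 (both strict).

43*cos(pi/43)/(cos(pi/43) + 1)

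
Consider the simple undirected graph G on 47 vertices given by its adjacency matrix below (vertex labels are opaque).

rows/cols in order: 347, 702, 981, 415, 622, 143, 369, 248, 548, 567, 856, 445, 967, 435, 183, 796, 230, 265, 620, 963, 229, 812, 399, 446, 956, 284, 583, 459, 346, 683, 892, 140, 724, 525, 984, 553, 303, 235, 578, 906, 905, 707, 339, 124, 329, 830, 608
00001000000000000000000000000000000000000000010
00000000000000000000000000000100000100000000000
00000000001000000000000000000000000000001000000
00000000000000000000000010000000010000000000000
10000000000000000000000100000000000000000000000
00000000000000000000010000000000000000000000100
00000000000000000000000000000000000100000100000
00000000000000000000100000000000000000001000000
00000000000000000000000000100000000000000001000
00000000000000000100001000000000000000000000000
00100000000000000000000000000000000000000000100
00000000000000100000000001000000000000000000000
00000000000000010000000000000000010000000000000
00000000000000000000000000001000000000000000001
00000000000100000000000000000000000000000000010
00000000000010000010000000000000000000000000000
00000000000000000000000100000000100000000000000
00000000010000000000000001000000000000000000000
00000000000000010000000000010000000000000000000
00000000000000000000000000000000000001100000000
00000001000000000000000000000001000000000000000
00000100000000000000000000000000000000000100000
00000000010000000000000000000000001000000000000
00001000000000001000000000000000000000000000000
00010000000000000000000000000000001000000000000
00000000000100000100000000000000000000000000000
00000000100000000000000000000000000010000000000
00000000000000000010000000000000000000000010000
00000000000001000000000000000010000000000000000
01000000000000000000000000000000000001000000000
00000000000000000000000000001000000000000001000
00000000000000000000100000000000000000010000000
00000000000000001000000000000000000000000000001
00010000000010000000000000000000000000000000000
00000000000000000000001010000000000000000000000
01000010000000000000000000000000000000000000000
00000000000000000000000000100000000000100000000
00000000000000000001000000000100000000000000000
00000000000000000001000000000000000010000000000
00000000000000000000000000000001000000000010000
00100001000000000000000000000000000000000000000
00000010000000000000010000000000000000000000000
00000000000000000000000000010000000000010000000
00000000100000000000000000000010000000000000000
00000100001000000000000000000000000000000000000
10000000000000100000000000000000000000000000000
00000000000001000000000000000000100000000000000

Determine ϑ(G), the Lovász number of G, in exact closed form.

47*cos(pi/47)/(cos(pi/47) + 1)

N(329) = {143, 856}, |N(329)| = 2.
Vertex 235 has 2 neighbors: 963, 683.
N(183) = {445, 830}, |N(183)| = 2.
deg(525) = 2; N(525) = {415, 967}.
G on 47 vertices is 2-regular; a single 47-cycle (edge-transitive).
The 24 distinct eigenvalues: [2.0, 1.982, 1.929, 1.841, 1.721, 1.57, 1.39, 1.186, 0.961, 0.719, 0.464, 0.2, -0.067, -0.333, -0.593, -0.842, -1.076, -1.291, -1.483, -1.649, -1.785, -1.889, -1.96, -1.996].
−47·(-2*cos(pi/47)) / ((2)−(-2*cos(pi/47))) = 47*cos(pi/47)/(cos(pi/47) + 1) = ϑ(G).
= 23.47373… (decimal).
α=23, χ(Ḡ)=24; ϑ=47*cos(pi/47)/(cos(pi/47) + 1) lies between (both strict).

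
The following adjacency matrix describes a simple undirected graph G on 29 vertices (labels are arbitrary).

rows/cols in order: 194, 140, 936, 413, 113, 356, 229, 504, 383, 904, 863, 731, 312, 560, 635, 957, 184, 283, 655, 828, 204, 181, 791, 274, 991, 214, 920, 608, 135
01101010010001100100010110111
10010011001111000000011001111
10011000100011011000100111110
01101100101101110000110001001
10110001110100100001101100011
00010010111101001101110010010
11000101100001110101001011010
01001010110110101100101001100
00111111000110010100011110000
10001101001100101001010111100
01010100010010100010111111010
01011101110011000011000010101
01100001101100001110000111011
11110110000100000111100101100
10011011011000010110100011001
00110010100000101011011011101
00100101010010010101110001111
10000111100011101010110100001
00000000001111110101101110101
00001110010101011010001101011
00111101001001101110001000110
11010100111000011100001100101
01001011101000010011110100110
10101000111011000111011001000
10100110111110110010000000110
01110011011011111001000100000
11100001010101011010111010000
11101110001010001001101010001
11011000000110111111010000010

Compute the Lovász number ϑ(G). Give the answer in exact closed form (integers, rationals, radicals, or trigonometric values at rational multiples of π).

N(356) = {413, 229, 383, 904, 863, 731, 560, 184, 283, 828, 204, 181, 991, 608}, |N(356)| = 14.
deg(920) = 14; N(920) = {194, 140, 936, 504, 904, 731, 560, 957, 184, 655, 204, 181, 791, 991}.
Vertex 184 has 14 neighbors: 936, 356, 504, 904, 312, 957, 283, 828, 204, 181, 214, 920, 608, 135.
N(936) = {194, 413, 113, 383, 312, 560, 957, 184, 204, 274, 991, 214, 920, 608}, |N(936)| = 14.
Regular of degree 14 on 29 vertices: SR(29,14,6,7) — a Paley graph.
A has 3 distinct eigenvalues ≈ [14.0, 2.1926, -3.1926].
Lovász (edge-transitive): ϑ = −29·(-sqrt(29)/2 - 1/2)/((14)−(-sqrt(29)/2 - 1/2)) = sqrt(29).
= 5.385165… (decimal).

sqrt(29)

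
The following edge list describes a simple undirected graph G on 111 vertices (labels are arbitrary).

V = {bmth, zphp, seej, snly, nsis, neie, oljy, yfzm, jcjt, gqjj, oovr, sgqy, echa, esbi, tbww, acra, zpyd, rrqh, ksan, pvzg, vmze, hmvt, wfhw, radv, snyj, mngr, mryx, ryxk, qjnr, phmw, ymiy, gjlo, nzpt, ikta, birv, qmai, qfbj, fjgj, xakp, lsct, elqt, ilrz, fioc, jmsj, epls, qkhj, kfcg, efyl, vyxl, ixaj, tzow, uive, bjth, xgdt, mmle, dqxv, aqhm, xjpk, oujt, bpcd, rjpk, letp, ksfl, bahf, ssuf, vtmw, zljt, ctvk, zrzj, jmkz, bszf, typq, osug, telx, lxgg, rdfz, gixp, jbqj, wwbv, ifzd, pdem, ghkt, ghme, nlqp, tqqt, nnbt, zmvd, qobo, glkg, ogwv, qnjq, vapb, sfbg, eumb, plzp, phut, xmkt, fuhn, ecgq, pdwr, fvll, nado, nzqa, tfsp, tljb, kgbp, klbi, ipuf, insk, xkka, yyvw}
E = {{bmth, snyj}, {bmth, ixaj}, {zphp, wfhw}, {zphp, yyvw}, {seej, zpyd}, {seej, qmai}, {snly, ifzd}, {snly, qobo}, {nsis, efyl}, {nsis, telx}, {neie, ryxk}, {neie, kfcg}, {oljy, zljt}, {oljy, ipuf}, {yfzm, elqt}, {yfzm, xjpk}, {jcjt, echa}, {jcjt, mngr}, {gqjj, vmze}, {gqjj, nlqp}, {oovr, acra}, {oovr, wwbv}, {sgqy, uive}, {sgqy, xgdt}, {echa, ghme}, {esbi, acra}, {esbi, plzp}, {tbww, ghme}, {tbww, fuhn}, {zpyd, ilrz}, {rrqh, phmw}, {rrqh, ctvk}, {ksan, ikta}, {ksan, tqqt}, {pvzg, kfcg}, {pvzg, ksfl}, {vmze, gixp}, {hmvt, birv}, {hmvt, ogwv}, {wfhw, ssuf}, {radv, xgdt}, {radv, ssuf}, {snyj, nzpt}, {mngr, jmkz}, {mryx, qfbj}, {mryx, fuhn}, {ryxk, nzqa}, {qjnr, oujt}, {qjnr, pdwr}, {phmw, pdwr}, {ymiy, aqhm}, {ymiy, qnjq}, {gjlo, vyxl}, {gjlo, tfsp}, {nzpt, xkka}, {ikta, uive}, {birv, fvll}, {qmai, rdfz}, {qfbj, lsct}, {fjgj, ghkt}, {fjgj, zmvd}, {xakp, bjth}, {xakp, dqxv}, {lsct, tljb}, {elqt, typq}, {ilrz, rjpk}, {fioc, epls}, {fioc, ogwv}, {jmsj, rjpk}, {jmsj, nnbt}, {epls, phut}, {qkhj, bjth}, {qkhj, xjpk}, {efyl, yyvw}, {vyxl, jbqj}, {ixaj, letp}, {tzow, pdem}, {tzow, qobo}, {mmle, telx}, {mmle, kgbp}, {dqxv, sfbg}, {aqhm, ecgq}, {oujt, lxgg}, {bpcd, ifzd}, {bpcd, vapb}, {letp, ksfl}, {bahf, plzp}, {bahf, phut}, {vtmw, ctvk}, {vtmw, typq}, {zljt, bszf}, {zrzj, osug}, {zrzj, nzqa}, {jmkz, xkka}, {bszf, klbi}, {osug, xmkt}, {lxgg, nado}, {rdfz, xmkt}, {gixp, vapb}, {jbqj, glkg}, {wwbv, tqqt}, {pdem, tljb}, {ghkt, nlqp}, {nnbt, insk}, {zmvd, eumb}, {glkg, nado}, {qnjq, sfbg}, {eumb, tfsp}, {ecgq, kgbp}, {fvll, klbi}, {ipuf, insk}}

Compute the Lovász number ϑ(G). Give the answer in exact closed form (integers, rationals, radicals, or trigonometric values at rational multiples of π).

deg(qjnr) = 2; N(qjnr) = {oujt, pdwr}.
Vertex fioc has 2 neighbors: epls, ogwv.
N(jcjt) = {echa, mngr}, |N(jcjt)| = 2.
Vertex xgdt has 2 neighbors: sgqy, radv.
111-vertex 2-regular graph: connected 2-regular on 111 ⇒ C_{111}.
spec(A) ≈ [2.0, 1.996797, 1.987197, 1.971232, 1.948952, 1.920429, 1.885755, 1.84504, 1.798414, 1.746028, 1.688049, 1.624662, 1.556072, 1.482496, 1.404172, 1.321349, 1.234294, 1.143286, 1.048615, 0.950584, 0.849509, 0.745713, 0.639528, 0.531294, 0.421359, 0.310073, 0.197795, 0.084882, -0.028302, -0.141395, -0.254036, -0.365862, -0.476517, -0.585646, -0.692898, -0.797931, -0.900407, -1.0, -1.096389, -1.189266, -1.278334, -1.363307, -1.443912, -1.519892, -1.591004, -1.657019, -1.717727, -1.772931, -1.822457, -1.866145, -1.903855, -1.935466, -1.960877, -1.980007, -1.992795, -1.999199] (distinct, 6 d.p.).
λ_max=2, λ_min=-2*cos(pi/111); ϑ = −111·λ_min/(λ_max−λ_min) = 111*cos(pi/111)/(cos(pi/111) + 1).
Numerically 55.488884.
Sandwich: α(G)=55 ≤ ϑ(G)=111*cos(pi/111)/(cos(pi/111) + 1) ≤ χ(Ḡ)=56 (both strict).

111*cos(pi/111)/(cos(pi/111) + 1)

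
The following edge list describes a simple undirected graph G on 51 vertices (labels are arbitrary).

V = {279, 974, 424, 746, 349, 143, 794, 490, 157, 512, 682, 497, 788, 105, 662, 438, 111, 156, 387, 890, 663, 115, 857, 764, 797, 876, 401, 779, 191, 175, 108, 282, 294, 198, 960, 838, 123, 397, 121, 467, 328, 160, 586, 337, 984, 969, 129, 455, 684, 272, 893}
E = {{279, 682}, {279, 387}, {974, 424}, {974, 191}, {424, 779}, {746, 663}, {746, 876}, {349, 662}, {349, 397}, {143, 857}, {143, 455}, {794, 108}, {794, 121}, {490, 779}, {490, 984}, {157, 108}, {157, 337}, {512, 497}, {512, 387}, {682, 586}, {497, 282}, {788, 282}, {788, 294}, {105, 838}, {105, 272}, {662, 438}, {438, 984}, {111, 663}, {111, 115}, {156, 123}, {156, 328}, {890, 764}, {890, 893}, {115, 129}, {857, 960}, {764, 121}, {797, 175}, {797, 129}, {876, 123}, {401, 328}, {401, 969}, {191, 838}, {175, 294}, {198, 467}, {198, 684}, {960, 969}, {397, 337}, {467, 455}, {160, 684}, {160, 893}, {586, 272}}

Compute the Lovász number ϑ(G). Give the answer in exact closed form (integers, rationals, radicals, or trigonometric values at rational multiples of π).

Vertex 160 has 2 neighbors: 684, 893.
deg(960) = 2; N(960) = {857, 969}.
deg(876) = 2; N(876) = {746, 123}.
Vertex 490 has 2 neighbors: 779, 984.
deg(v) = 2 for all v (|V|=51); this is C_{51}, the 51-cycle.
A has 26 distinct eigenvalues ≈ [2.0, 1.98484, 1.93959, 1.86494, 1.76202, 1.63239, 1.47802, 1.30124, 1.10473, 0.89148, 0.66471, 0.42787, 0.18454, -0.06159, -0.30678, -0.54733, -0.77957, -1.0, -1.20527, -1.39227, -1.55816, -1.70043, -1.81693, -1.90588, -1.96595, -1.99621].
Lovász: ϑ = −51(-2*cos(pi/51))/(2+-(-1)*2*cos(pi/51)) = 51*cos(pi/51)/(cos(pi/51) + 1).
= 25.47579449… (decimal).
Sandwich: α(G)=25 ≤ ϑ(G)=51*cos(pi/51)/(cos(pi/51) + 1) ≤ χ(Ḡ)=26 (both strict).

51*cos(pi/51)/(cos(pi/51) + 1)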